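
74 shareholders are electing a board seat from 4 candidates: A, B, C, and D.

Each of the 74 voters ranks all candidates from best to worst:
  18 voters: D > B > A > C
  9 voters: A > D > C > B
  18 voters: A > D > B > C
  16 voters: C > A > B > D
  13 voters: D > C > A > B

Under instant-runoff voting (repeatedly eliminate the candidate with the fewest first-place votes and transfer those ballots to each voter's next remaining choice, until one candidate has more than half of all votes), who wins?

A

Round 1: A 27, B 0, C 16, D 31. B eliminated.
Round 2: A 27, C 16, D 31. C eliminated.
Round 3: A 43, D 31. A has a majority (≥38).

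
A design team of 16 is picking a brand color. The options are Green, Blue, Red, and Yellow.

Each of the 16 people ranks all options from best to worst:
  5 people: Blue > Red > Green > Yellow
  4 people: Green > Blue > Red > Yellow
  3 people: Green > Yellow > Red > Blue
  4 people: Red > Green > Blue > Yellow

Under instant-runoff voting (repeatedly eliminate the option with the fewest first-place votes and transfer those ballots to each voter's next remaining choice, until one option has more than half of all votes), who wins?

Green

Round 1: Green 7, Blue 5, Red 4, Yellow 0. Yellow eliminated.
Round 2: Green 7, Blue 5, Red 4. Red eliminated.
Round 3: Green 11, Blue 5. Green has a majority (≥9).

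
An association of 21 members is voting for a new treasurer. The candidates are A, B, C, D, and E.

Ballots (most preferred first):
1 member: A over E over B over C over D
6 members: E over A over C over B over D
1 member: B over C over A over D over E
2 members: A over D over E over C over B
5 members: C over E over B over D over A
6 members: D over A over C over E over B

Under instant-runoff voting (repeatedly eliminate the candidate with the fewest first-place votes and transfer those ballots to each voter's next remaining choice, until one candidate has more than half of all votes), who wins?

E

Round 1: A 3, B 1, C 5, D 6, E 6. B eliminated.
Round 2: A 3, C 6, D 6, E 6. A eliminated.
Round 3: C 6, D 8, E 7. C eliminated.
Round 4: D 9, E 12. E has a majority (≥11).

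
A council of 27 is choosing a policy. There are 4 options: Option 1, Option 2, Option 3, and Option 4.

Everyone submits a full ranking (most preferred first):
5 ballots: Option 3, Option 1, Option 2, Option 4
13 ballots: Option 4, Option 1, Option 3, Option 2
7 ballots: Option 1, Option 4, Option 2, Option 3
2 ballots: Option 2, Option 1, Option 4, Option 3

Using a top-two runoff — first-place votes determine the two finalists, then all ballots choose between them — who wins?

Round 1 first-place votes: Option 1 7, Option 2 2, Option 3 5, Option 4 13. Option 4 and Option 1 advance.
Runoff: Option 4 is ranked above Option 1 on 13 ballots, Option 1 above Option 4 on 14.

Option 1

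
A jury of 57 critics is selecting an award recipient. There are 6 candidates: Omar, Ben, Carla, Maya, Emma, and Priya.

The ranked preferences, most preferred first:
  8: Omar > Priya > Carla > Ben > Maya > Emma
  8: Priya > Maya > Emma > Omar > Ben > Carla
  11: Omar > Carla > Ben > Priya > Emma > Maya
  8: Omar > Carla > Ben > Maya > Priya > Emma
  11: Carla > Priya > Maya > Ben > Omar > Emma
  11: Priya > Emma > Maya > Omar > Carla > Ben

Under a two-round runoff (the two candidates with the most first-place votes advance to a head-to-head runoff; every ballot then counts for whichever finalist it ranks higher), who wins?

Round 1 first-place votes: Omar 27, Ben 0, Carla 11, Maya 0, Emma 0, Priya 19. Omar and Priya advance.
Runoff: Omar is ranked above Priya on 27 ballots, Priya above Omar on 30.

Priya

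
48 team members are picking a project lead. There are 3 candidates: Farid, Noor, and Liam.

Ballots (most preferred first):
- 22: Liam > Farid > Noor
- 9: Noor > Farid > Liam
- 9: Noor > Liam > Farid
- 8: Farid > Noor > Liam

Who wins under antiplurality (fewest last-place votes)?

Last-place votes: Farid 9, Noor 22, Liam 17.

Farid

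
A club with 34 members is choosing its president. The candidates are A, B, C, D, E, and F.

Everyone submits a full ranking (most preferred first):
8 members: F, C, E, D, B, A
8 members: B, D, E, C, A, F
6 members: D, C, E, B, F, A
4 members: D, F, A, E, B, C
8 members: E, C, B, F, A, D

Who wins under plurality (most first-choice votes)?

D

First-place votes: A 0, B 8, C 0, D 10, E 8, F 8.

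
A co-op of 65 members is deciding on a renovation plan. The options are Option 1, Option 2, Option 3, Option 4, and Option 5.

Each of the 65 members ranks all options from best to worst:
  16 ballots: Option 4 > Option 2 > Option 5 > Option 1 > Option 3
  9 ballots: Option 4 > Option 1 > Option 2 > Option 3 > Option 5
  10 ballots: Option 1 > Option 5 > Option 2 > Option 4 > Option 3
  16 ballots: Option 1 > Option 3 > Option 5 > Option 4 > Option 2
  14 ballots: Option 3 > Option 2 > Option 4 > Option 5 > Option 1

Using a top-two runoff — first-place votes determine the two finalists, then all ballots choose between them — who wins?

Round 1 first-place votes: Option 1 26, Option 2 0, Option 3 14, Option 4 25, Option 5 0. Option 1 and Option 4 advance.
Runoff: Option 1 is ranked above Option 4 on 26 ballots, Option 4 above Option 1 on 39.

Option 4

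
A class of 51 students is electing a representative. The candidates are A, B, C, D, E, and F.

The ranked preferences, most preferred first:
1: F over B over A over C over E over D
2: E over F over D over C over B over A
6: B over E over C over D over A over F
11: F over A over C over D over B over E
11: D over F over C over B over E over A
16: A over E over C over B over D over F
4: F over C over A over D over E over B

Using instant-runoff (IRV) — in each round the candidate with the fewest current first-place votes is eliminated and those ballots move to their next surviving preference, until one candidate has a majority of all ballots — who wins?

D

Round 1: A 16, B 6, C 0, D 11, E 2, F 16. C eliminated.
Round 2: A 16, B 6, D 11, E 2, F 16. E eliminated.
Round 3: A 16, B 6, D 11, F 18. B eliminated.
Round 4: A 16, D 17, F 18. A eliminated.
Round 5: D 33, F 18. D has a majority (≥26).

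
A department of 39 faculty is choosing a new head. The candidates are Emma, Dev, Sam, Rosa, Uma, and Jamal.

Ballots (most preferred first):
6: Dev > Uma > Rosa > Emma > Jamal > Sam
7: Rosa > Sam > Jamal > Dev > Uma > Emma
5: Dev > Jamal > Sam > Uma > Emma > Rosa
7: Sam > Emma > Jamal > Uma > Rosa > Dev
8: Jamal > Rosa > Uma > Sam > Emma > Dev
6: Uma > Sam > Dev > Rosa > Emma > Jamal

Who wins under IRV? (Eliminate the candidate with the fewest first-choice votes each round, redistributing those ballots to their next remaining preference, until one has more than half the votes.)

Sam

Round 1: Emma 0, Dev 11, Sam 7, Rosa 7, Uma 6, Jamal 8. Emma eliminated.
Round 2: Dev 11, Sam 7, Rosa 7, Uma 6, Jamal 8. Uma eliminated.
Round 3: Dev 11, Sam 13, Rosa 7, Jamal 8. Rosa eliminated.
Round 4: Dev 11, Sam 20, Jamal 8. Sam has a majority (≥20).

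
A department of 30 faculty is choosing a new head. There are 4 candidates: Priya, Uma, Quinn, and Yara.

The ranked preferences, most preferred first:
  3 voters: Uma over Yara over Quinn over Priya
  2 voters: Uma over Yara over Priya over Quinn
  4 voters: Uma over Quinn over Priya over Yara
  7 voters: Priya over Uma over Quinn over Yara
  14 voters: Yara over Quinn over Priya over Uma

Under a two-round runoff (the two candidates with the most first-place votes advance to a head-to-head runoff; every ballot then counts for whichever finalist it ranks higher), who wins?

Round 1 first-place votes: Priya 7, Uma 9, Quinn 0, Yara 14. Yara and Uma advance.
Runoff: Yara is ranked above Uma on 14 ballots, Uma above Yara on 16.

Uma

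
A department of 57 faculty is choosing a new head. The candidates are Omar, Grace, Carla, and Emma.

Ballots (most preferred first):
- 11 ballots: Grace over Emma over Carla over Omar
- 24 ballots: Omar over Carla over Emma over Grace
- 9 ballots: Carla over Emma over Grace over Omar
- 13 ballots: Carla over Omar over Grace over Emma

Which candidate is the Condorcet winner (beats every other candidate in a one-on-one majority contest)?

Carla vs Omar: 33–24
Carla vs Grace: 46–11
Carla vs Emma: 46–11
Carla beats every other candidate.

Carla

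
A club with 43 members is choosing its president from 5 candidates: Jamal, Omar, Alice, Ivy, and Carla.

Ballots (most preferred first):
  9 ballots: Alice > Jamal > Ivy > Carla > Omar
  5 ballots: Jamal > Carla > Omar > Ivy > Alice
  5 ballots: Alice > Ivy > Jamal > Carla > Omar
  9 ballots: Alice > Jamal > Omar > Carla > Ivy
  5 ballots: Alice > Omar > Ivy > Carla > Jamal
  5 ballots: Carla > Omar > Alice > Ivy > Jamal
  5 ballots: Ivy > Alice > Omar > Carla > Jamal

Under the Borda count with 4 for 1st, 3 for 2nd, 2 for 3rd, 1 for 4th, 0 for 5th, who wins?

Jamal: 9×3 + 5×4 + 5×2 + 9×3 + 5×0 + 5×0 + 5×0 = 84
Omar: 9×0 + 5×2 + 5×0 + 9×2 + 5×3 + 5×3 + 5×2 = 68
Alice: 9×4 + 5×0 + 5×4 + 9×4 + 5×4 + 5×2 + 5×3 = 137
Ivy: 9×2 + 5×1 + 5×3 + 9×0 + 5×2 + 5×1 + 5×4 = 73
Carla: 9×1 + 5×3 + 5×1 + 9×1 + 5×1 + 5×4 + 5×1 = 68

Alice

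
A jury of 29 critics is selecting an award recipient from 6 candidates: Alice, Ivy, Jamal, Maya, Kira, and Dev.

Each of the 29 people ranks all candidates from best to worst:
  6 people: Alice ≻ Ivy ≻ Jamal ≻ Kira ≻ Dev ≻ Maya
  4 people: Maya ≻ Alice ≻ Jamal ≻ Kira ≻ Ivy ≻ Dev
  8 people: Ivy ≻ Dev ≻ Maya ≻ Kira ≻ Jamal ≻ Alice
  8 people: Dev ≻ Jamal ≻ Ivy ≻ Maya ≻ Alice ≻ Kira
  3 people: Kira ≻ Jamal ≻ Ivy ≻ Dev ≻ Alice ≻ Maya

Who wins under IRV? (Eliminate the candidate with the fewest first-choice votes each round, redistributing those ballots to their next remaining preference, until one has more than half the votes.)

Round 1: Alice 6, Ivy 8, Jamal 0, Maya 4, Kira 3, Dev 8. Jamal eliminated.
Round 2: Alice 6, Ivy 8, Maya 4, Kira 3, Dev 8. Kira eliminated.
Round 3: Alice 6, Ivy 11, Maya 4, Dev 8. Maya eliminated.
Round 4: Alice 10, Ivy 11, Dev 8. Dev eliminated.
Round 5: Alice 10, Ivy 19. Ivy has a majority (≥15).

Ivy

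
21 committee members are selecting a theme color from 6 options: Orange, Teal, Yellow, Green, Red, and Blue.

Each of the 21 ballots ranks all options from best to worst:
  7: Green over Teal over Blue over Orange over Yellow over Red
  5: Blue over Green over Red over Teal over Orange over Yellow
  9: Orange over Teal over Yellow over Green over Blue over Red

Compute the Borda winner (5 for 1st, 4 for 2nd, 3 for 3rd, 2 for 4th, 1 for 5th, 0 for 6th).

Orange: 7×2 + 5×1 + 9×5 = 64
Teal: 7×4 + 5×2 + 9×4 = 74
Yellow: 7×1 + 5×0 + 9×3 = 34
Green: 7×5 + 5×4 + 9×2 = 73
Red: 7×0 + 5×3 + 9×0 = 15
Blue: 7×3 + 5×5 + 9×1 = 55

Teal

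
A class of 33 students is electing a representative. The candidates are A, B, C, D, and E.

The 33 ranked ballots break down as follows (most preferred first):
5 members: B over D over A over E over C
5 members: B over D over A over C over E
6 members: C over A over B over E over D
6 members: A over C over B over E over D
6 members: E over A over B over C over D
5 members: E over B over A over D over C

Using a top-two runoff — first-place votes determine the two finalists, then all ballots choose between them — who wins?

Round 1 first-place votes: A 6, B 10, C 6, D 0, E 11. E and B advance.
Runoff: E is ranked above B on 11 ballots, B above E on 22.

B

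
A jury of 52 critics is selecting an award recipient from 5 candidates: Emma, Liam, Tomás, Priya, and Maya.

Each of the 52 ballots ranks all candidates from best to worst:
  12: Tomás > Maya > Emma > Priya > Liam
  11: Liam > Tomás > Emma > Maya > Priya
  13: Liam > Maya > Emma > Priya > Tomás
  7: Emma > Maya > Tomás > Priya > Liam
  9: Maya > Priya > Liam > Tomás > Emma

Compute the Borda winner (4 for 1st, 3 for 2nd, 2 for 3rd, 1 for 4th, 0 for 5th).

Maya

Emma: 12×2 + 11×2 + 13×2 + 7×4 + 9×0 = 100
Liam: 12×0 + 11×4 + 13×4 + 7×0 + 9×2 = 114
Tomás: 12×4 + 11×3 + 13×0 + 7×2 + 9×1 = 104
Priya: 12×1 + 11×0 + 13×1 + 7×1 + 9×3 = 59
Maya: 12×3 + 11×1 + 13×3 + 7×3 + 9×4 = 143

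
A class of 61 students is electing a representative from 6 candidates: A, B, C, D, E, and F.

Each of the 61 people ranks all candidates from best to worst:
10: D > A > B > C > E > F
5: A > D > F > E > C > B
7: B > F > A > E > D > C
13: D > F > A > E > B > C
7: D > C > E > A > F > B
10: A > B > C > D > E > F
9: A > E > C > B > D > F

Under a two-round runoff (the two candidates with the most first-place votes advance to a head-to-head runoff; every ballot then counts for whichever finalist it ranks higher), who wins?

Round 1 first-place votes: A 24, B 7, C 0, D 30, E 0, F 0. D and A advance.
Runoff: D is ranked above A on 30 ballots, A above D on 31.

A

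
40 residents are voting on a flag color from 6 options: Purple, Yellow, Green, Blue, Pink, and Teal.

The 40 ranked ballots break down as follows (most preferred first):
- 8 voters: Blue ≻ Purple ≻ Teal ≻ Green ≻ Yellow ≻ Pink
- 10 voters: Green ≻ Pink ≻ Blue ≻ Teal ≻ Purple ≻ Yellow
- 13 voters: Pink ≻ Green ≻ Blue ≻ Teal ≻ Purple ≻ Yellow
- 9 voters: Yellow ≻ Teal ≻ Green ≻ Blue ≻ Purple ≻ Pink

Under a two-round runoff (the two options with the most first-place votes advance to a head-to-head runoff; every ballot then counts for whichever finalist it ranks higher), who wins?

Green

Round 1 first-place votes: Purple 0, Yellow 9, Green 10, Blue 8, Pink 13, Teal 0. Pink and Green advance.
Runoff: Pink is ranked above Green on 13 ballots, Green above Pink on 27.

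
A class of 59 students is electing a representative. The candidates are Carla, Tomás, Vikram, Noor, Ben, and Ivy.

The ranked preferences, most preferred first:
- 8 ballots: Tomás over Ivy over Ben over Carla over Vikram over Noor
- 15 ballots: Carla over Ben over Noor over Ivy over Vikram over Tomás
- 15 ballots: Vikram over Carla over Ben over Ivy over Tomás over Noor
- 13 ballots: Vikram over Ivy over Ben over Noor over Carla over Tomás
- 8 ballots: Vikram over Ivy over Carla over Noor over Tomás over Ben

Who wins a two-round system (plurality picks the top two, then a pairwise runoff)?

Vikram

Round 1 first-place votes: Carla 15, Tomás 8, Vikram 36, Noor 0, Ben 0, Ivy 0. Vikram and Carla advance.
Runoff: Vikram is ranked above Carla on 36 ballots, Carla above Vikram on 23.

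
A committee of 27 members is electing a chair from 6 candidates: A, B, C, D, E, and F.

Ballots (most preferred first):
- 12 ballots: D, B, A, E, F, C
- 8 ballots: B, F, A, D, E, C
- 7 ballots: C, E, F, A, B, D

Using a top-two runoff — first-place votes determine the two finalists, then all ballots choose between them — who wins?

Round 1 first-place votes: A 0, B 8, C 7, D 12, E 0, F 0. D and B advance.
Runoff: D is ranked above B on 12 ballots, B above D on 15.

B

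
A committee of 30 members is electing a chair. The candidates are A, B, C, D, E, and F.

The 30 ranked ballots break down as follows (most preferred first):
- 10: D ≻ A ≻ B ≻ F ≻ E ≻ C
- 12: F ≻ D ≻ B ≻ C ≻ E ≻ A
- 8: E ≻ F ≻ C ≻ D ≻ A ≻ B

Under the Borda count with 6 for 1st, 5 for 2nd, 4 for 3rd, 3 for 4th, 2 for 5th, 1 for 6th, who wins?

A: 10×5 + 12×1 + 8×2 = 78
B: 10×4 + 12×4 + 8×1 = 96
C: 10×1 + 12×3 + 8×4 = 78
D: 10×6 + 12×5 + 8×3 = 144
E: 10×2 + 12×2 + 8×6 = 92
F: 10×3 + 12×6 + 8×5 = 142

D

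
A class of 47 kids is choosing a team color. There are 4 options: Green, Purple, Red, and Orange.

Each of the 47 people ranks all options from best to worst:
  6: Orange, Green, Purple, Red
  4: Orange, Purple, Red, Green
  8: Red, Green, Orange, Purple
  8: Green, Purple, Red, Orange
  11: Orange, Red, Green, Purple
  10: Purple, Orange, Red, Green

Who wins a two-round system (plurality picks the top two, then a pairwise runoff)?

Round 1 first-place votes: Green 8, Purple 10, Red 8, Orange 21. Orange and Purple advance.
Runoff: Orange is ranked above Purple on 29 ballots, Purple above Orange on 18.

Orange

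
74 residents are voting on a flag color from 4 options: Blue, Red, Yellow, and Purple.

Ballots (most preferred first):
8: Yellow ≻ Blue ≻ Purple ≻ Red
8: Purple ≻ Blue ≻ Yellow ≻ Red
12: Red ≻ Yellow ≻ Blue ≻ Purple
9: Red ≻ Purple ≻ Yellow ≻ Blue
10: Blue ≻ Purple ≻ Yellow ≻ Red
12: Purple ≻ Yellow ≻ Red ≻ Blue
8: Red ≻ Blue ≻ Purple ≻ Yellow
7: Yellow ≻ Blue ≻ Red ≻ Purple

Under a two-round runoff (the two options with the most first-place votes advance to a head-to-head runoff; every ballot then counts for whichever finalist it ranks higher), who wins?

Purple

Round 1 first-place votes: Blue 10, Red 29, Yellow 15, Purple 20. Red and Purple advance.
Runoff: Red is ranked above Purple on 36 ballots, Purple above Red on 38.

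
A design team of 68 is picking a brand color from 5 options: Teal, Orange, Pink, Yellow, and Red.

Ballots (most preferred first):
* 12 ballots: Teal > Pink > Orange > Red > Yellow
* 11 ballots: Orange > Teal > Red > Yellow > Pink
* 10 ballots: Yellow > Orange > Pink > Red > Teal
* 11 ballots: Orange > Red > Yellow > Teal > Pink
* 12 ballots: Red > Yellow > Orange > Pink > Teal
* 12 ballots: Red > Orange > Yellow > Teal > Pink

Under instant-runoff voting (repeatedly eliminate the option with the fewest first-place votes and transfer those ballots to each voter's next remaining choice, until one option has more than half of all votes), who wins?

Round 1: Teal 12, Orange 22, Pink 0, Yellow 10, Red 24. Pink eliminated.
Round 2: Teal 12, Orange 22, Yellow 10, Red 24. Yellow eliminated.
Round 3: Teal 12, Orange 32, Red 24. Teal eliminated.
Round 4: Orange 44, Red 24. Orange has a majority (≥35).

Orange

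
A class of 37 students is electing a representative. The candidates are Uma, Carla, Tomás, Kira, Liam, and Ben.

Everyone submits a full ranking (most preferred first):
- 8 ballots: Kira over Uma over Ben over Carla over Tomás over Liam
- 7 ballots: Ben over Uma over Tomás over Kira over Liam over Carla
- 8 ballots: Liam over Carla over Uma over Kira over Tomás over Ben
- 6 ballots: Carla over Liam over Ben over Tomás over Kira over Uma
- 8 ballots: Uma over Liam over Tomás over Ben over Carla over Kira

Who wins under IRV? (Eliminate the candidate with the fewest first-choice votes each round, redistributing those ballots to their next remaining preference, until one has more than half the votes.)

Uma

Round 1: Uma 8, Carla 6, Tomás 0, Kira 8, Liam 8, Ben 7. Tomás eliminated.
Round 2: Uma 8, Carla 6, Kira 8, Liam 8, Ben 7. Carla eliminated.
Round 3: Uma 8, Kira 8, Liam 14, Ben 7. Ben eliminated.
Round 4: Uma 15, Kira 8, Liam 14. Kira eliminated.
Round 5: Uma 23, Liam 14. Uma has a majority (≥19).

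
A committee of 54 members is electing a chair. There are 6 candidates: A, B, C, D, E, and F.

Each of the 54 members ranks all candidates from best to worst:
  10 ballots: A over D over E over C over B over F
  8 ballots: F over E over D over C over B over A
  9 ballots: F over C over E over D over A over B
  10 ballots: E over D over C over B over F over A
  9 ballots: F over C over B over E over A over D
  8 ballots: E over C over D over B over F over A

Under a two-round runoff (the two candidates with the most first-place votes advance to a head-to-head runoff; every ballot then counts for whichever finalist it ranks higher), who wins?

E

Round 1 first-place votes: A 10, B 0, C 0, D 0, E 18, F 26. F and E advance.
Runoff: F is ranked above E on 26 ballots, E above F on 28.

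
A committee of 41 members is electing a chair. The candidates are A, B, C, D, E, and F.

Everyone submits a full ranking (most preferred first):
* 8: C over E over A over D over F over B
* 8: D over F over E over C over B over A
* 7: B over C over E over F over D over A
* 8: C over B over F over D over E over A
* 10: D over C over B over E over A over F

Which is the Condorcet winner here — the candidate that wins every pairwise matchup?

C

C vs A: 41–0
C vs B: 34–7
C vs D: 23–18
C vs E: 33–8
C vs F: 33–8
C beats every other candidate.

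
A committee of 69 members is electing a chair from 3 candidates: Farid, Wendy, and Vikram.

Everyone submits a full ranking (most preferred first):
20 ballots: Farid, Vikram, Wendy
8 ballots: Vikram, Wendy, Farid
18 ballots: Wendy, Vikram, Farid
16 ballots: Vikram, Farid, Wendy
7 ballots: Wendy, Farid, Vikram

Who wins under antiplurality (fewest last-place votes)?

Last-place votes: Farid 26, Wendy 36, Vikram 7.

Vikram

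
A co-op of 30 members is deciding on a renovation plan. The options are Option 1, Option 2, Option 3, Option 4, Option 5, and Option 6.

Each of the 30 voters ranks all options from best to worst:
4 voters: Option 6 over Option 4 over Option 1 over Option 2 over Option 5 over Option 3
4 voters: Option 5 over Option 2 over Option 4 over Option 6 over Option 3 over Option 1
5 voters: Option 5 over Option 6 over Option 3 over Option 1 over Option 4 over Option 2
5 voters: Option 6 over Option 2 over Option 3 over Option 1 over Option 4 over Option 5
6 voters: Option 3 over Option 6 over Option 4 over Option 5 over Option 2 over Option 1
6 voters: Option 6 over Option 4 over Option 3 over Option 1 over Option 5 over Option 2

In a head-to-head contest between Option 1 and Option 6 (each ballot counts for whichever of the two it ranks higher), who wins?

Option 6

Option 1 is ranked above Option 6 on 0 ballots; Option 6 above Option 1 on 30.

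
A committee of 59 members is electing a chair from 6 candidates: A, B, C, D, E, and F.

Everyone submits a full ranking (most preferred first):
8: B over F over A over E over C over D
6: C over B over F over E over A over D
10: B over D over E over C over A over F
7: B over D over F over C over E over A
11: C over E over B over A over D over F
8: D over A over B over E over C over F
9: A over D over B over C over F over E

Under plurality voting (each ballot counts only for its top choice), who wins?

B

First-place votes: A 9, B 25, C 17, D 8, E 0, F 0.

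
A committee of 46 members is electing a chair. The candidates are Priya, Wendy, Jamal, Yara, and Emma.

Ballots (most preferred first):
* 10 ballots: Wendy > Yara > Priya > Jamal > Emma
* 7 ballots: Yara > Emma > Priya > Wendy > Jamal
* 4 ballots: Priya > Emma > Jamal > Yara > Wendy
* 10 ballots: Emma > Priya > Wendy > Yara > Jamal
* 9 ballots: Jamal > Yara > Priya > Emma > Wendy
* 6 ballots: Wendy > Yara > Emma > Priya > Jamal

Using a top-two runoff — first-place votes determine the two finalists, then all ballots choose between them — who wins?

Emma

Round 1 first-place votes: Priya 4, Wendy 16, Jamal 9, Yara 7, Emma 10. Wendy and Emma advance.
Runoff: Wendy is ranked above Emma on 16 ballots, Emma above Wendy on 30.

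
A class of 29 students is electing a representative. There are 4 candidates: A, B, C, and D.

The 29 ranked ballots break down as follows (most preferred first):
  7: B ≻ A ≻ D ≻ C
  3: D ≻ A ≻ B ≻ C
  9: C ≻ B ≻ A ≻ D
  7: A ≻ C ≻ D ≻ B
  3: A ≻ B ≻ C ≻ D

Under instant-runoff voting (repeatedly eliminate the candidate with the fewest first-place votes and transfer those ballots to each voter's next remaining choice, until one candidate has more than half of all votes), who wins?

Round 1: A 10, B 7, C 9, D 3. D eliminated.
Round 2: A 13, B 7, C 9. B eliminated.
Round 3: A 20, C 9. A has a majority (≥15).

A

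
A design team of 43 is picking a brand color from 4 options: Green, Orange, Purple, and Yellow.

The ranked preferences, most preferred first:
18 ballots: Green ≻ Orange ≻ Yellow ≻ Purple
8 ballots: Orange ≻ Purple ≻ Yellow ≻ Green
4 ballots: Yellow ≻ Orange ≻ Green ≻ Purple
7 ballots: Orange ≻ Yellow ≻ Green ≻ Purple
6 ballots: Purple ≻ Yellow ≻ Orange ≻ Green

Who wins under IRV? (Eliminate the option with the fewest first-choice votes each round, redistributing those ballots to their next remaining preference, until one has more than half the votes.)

Orange

Round 1: Green 18, Orange 15, Purple 6, Yellow 4. Yellow eliminated.
Round 2: Green 18, Orange 19, Purple 6. Purple eliminated.
Round 3: Green 18, Orange 25. Orange has a majority (≥22).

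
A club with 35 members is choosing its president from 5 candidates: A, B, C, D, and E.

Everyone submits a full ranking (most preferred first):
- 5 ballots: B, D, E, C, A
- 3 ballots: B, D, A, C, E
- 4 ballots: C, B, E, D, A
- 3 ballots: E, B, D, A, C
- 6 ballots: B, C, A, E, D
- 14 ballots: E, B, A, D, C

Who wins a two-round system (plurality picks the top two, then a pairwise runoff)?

Round 1 first-place votes: A 0, B 14, C 4, D 0, E 17. E and B advance.
Runoff: E is ranked above B on 17 ballots, B above E on 18.

B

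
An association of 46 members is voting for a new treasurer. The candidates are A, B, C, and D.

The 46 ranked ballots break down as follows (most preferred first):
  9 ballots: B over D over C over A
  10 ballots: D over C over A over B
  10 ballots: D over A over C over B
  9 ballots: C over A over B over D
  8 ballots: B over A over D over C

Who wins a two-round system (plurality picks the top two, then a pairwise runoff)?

Round 1 first-place votes: A 0, B 17, C 9, D 20. D and B advance.
Runoff: D is ranked above B on 20 ballots, B above D on 26.

B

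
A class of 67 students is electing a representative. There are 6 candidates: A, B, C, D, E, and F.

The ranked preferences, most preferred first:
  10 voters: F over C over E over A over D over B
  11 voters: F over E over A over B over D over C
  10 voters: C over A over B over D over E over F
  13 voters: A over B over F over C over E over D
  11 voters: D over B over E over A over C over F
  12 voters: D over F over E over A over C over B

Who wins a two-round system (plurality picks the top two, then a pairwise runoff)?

F

Round 1 first-place votes: A 13, B 0, C 10, D 23, E 0, F 21. D and F advance.
Runoff: D is ranked above F on 33 ballots, F above D on 34.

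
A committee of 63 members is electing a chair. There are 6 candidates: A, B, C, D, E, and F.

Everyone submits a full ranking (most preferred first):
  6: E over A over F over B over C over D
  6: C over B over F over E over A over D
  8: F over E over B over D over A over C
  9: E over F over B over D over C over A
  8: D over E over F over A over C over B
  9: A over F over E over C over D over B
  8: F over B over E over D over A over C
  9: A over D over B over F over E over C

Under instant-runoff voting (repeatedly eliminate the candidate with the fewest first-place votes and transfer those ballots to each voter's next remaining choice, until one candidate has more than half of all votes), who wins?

Round 1: A 18, B 0, C 6, D 8, E 15, F 16. B eliminated.
Round 2: A 18, C 6, D 8, E 15, F 16. C eliminated.
Round 3: A 18, D 8, E 15, F 22. D eliminated.
Round 4: A 18, E 23, F 22. A eliminated.
Round 5: E 23, F 40. F has a majority (≥32).

F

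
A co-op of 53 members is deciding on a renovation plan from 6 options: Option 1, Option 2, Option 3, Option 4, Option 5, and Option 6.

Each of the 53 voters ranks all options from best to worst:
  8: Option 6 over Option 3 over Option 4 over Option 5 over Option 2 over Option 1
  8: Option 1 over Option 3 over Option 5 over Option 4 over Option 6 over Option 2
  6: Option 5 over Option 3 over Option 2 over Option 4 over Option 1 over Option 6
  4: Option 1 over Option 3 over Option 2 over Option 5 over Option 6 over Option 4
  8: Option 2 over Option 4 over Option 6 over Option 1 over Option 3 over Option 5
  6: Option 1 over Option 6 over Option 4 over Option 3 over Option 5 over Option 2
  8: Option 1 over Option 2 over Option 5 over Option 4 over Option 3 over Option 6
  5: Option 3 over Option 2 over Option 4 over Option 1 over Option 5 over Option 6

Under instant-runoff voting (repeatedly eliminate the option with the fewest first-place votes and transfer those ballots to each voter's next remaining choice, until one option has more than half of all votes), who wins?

Option 2

Round 1: Option 1 26, Option 2 8, Option 3 5, Option 4 0, Option 5 6, Option 6 8. Option 4 eliminated.
Round 2: Option 1 26, Option 2 8, Option 3 5, Option 5 6, Option 6 8. Option 3 eliminated.
Round 3: Option 1 26, Option 2 13, Option 5 6, Option 6 8. Option 5 eliminated.
Round 4: Option 1 26, Option 2 19, Option 6 8. Option 6 eliminated.
Round 5: Option 1 26, Option 2 27. Option 2 has a majority (≥27).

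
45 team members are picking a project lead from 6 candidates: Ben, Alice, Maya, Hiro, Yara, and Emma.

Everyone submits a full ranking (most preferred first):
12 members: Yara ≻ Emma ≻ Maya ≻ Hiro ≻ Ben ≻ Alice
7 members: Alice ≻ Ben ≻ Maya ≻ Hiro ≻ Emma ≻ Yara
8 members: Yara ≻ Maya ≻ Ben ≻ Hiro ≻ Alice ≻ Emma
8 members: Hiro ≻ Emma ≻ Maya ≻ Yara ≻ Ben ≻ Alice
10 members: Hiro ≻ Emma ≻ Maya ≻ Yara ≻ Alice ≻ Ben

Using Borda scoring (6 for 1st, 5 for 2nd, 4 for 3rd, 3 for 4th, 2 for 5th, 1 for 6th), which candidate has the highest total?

Hiro

Ben: 12×2 + 7×5 + 8×4 + 8×2 + 10×1 = 117
Alice: 12×1 + 7×6 + 8×2 + 8×1 + 10×2 = 98
Maya: 12×4 + 7×4 + 8×5 + 8×4 + 10×4 = 188
Hiro: 12×3 + 7×3 + 8×3 + 8×6 + 10×6 = 189
Yara: 12×6 + 7×1 + 8×6 + 8×3 + 10×3 = 181
Emma: 12×5 + 7×2 + 8×1 + 8×5 + 10×5 = 172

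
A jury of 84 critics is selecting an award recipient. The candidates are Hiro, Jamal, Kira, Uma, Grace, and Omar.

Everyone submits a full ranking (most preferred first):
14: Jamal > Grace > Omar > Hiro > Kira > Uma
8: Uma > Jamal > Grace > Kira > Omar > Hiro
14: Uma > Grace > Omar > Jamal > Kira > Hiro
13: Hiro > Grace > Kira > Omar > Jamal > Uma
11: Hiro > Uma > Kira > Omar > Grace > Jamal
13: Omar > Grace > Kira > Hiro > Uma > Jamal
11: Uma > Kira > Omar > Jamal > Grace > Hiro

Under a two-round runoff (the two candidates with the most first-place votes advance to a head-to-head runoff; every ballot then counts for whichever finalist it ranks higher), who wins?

Hiro

Round 1 first-place votes: Hiro 24, Jamal 14, Kira 0, Uma 33, Grace 0, Omar 13. Uma and Hiro advance.
Runoff: Uma is ranked above Hiro on 33 ballots, Hiro above Uma on 51.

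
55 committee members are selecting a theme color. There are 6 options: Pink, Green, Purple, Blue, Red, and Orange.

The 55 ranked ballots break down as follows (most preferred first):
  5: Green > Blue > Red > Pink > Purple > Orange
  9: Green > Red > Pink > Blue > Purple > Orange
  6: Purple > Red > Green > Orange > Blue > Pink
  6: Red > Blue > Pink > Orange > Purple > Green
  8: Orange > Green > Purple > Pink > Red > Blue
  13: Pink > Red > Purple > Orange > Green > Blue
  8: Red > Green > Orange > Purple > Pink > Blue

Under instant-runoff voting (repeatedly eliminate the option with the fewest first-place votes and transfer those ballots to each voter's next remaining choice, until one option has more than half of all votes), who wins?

Red

Round 1: Pink 13, Green 14, Purple 6, Blue 0, Red 14, Orange 8. Blue eliminated.
Round 2: Pink 13, Green 14, Purple 6, Red 14, Orange 8. Purple eliminated.
Round 3: Pink 13, Green 14, Red 20, Orange 8. Orange eliminated.
Round 4: Pink 13, Green 22, Red 20. Pink eliminated.
Round 5: Green 22, Red 33. Red has a majority (≥28).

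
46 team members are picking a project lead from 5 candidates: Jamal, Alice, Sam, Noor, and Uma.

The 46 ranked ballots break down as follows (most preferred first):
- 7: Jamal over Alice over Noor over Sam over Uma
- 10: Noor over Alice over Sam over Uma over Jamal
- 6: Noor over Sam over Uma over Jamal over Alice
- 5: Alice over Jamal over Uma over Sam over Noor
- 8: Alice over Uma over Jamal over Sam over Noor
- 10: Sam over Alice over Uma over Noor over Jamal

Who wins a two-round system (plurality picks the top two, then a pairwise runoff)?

Round 1 first-place votes: Jamal 7, Alice 13, Sam 10, Noor 16, Uma 0. Noor and Alice advance.
Runoff: Noor is ranked above Alice on 16 ballots, Alice above Noor on 30.

Alice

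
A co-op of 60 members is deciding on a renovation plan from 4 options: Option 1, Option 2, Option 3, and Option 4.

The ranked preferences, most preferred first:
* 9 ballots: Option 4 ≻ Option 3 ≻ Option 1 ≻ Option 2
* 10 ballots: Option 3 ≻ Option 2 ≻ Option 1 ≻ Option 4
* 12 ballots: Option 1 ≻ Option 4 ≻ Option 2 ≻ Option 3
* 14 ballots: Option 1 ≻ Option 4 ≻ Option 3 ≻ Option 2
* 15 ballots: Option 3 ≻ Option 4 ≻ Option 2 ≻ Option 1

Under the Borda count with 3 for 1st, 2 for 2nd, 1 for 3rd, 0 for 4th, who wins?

Option 4

Option 1: 9×1 + 10×1 + 12×3 + 14×3 + 15×0 = 97
Option 2: 9×0 + 10×2 + 12×1 + 14×0 + 15×1 = 47
Option 3: 9×2 + 10×3 + 12×0 + 14×1 + 15×3 = 107
Option 4: 9×3 + 10×0 + 12×2 + 14×2 + 15×2 = 109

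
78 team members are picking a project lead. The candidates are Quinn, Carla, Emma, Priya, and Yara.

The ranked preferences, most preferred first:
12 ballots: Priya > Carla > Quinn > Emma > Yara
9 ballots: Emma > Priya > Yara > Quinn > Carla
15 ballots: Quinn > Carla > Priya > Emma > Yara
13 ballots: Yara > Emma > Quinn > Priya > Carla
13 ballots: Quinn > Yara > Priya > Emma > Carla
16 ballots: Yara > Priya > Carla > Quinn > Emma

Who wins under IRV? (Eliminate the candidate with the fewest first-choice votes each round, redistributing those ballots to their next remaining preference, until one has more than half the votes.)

Quinn

Round 1: Quinn 28, Carla 0, Emma 9, Priya 12, Yara 29. Carla eliminated.
Round 2: Quinn 28, Emma 9, Priya 12, Yara 29. Emma eliminated.
Round 3: Quinn 28, Priya 21, Yara 29. Priya eliminated.
Round 4: Quinn 40, Yara 38. Quinn has a majority (≥40).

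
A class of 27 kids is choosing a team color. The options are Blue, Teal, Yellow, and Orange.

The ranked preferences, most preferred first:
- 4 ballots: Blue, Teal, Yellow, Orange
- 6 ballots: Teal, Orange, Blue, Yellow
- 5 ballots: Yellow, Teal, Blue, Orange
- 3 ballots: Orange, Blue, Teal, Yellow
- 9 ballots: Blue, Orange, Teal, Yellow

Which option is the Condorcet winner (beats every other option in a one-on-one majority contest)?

Blue

Blue vs Teal: 16–11
Blue vs Yellow: 22–5
Blue vs Orange: 18–9
Blue beats every other option.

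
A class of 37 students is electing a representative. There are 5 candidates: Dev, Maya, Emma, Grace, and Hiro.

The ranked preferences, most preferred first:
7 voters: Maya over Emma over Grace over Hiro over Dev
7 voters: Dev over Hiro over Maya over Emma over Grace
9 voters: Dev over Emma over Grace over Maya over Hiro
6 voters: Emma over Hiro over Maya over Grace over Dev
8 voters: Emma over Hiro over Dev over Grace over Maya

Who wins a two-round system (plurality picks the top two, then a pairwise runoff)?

Round 1 first-place votes: Dev 16, Maya 7, Emma 14, Grace 0, Hiro 0. Dev and Emma advance.
Runoff: Dev is ranked above Emma on 16 ballots, Emma above Dev on 21.

Emma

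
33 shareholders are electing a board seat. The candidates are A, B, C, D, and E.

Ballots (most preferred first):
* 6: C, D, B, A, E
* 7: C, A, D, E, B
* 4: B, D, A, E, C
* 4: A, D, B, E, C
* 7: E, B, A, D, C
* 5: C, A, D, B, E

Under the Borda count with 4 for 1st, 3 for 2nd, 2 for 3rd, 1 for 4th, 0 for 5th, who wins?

A

A: 6×1 + 7×3 + 4×2 + 4×4 + 7×2 + 5×3 = 80
B: 6×2 + 7×0 + 4×4 + 4×2 + 7×3 + 5×1 = 62
C: 6×4 + 7×4 + 4×0 + 4×0 + 7×0 + 5×4 = 72
D: 6×3 + 7×2 + 4×3 + 4×3 + 7×1 + 5×2 = 73
E: 6×0 + 7×1 + 4×1 + 4×1 + 7×4 + 5×0 = 43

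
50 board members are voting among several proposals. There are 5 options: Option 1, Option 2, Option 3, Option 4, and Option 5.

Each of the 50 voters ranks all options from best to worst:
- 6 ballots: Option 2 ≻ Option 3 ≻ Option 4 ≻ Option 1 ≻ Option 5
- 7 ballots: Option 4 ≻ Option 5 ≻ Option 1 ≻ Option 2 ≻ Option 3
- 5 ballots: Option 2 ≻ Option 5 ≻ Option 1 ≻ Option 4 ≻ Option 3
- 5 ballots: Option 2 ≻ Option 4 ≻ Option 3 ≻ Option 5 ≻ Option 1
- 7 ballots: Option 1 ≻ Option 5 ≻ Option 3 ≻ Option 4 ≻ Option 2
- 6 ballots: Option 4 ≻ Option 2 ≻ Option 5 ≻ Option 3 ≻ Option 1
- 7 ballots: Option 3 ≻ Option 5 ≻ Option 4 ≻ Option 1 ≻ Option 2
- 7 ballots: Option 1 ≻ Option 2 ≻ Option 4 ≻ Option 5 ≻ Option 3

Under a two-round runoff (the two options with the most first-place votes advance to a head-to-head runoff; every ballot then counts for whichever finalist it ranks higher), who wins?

Round 1 first-place votes: Option 1 14, Option 2 16, Option 3 7, Option 4 13, Option 5 0. Option 2 and Option 1 advance.
Runoff: Option 2 is ranked above Option 1 on 22 ballots, Option 1 above Option 2 on 28.

Option 1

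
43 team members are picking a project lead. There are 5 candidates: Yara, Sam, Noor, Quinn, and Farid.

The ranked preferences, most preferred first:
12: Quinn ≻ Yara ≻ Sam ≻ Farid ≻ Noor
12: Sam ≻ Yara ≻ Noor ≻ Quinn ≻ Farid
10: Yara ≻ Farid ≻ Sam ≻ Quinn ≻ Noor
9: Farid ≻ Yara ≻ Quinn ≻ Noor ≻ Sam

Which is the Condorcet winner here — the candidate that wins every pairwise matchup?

Yara vs Sam: 31–12
Yara vs Noor: 43–0
Yara vs Quinn: 31–12
Yara vs Farid: 34–9
Yara beats every other candidate.

Yara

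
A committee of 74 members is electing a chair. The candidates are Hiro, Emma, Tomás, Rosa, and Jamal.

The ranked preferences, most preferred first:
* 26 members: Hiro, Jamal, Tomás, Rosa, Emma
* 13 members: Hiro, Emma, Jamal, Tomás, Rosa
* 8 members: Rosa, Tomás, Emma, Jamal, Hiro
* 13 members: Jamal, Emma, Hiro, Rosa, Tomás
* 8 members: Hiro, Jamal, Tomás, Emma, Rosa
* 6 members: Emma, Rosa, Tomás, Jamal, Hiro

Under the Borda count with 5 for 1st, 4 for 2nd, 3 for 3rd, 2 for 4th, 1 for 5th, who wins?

Hiro: 26×5 + 13×5 + 8×1 + 13×3 + 8×5 + 6×1 = 288
Emma: 26×1 + 13×4 + 8×3 + 13×4 + 8×2 + 6×5 = 200
Tomás: 26×3 + 13×2 + 8×4 + 13×1 + 8×3 + 6×3 = 191
Rosa: 26×2 + 13×1 + 8×5 + 13×2 + 8×1 + 6×4 = 163
Jamal: 26×4 + 13×3 + 8×2 + 13×5 + 8×4 + 6×2 = 268

Hiro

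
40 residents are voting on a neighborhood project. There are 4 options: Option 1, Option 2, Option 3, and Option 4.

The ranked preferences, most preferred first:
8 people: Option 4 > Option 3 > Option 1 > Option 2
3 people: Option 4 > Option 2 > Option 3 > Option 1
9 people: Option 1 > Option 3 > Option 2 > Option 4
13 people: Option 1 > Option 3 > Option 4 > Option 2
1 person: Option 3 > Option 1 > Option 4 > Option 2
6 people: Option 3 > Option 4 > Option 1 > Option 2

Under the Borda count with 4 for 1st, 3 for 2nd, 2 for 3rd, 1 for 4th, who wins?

Option 1: 8×2 + 3×1 + 9×4 + 13×4 + 1×3 + 6×2 = 122
Option 2: 8×1 + 3×3 + 9×2 + 13×1 + 1×1 + 6×1 = 55
Option 3: 8×3 + 3×2 + 9×3 + 13×3 + 1×4 + 6×4 = 124
Option 4: 8×4 + 3×4 + 9×1 + 13×2 + 1×2 + 6×3 = 99

Option 3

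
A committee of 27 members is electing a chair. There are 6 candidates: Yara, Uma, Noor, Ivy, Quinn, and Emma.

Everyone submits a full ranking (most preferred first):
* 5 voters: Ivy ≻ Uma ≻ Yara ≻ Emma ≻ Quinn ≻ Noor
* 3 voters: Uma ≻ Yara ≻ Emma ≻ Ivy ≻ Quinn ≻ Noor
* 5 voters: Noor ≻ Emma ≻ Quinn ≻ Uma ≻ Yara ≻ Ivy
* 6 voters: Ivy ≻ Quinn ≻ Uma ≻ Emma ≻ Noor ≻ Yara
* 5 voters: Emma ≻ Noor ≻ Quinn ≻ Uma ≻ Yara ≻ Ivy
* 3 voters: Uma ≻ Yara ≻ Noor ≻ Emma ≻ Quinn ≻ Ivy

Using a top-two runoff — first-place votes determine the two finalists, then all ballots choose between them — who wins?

Round 1 first-place votes: Yara 0, Uma 6, Noor 5, Ivy 11, Quinn 0, Emma 5. Ivy and Uma advance.
Runoff: Ivy is ranked above Uma on 11 ballots, Uma above Ivy on 16.

Uma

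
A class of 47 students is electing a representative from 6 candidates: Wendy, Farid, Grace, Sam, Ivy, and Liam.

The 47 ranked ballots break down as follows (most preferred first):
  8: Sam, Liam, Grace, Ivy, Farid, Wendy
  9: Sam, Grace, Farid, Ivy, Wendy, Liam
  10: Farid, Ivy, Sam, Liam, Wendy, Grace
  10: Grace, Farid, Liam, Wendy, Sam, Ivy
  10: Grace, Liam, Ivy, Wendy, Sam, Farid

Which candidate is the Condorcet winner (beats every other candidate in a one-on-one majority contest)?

Sam vs Wendy: 27–20
Sam vs Farid: 27–20
Sam vs Grace: 27–20
Sam vs Ivy: 27–20
Sam vs Liam: 27–20
Sam beats every other candidate.

Sam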